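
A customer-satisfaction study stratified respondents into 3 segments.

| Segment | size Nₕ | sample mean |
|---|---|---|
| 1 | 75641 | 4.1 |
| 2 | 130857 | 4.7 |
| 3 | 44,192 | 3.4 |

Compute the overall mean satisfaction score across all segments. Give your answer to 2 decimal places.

N = 250690; weights Wₕ = Nₕ/N = (0.3017, 0.5220, 0.1763).
x̄_st = Σ Wₕ·x̄ₕ = 0.3017·4.1 + 0.5220·4.7 + 0.1763·3.4 ≈ 4.2898...
→ 4.29.

4.29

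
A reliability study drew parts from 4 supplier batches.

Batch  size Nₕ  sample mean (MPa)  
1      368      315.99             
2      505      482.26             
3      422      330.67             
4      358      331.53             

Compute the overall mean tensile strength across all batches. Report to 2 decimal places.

x̄_st = (Σ Nₕx̄ₕ) / (Σ Nₕ) = (368·315.99 + 505·482.26 + 422·330.67 + 358·331.53) / 1653
= 618056.1 / 1653 = 373.8996... → 373.90.

373.90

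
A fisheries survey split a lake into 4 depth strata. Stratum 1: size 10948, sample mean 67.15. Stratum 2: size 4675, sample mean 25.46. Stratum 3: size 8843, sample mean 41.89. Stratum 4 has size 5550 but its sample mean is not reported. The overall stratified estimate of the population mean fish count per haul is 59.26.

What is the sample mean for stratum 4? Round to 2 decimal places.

99.84

Σ Nₕx̄ₕ = N·μ, so 5550·x̄_4 = 30016·59.26 − (10948·67.15 + 4675·25.46 + 8843·41.89).
= 1778748.16 − 1224616.97 = 554131.19.
x̄_4 = 554131.19 / 5550 = 99.8435... → 99.84.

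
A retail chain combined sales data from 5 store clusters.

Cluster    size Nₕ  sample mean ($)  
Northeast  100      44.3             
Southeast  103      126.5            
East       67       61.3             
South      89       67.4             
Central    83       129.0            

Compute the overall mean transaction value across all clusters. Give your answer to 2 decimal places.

N = 100 + 103 + 67 + 89 + 83 = 442.
The stratified mean weights each stratum mean by its population share Nₕ/N.
Σ Nₕx̄ₕ = 100·44.3 + 103·126.5 + 67·61.3 + 89·67.4 + 83·129.0 = 4430 + 13029.5 + 4107.1 + 5998.6 + 10707 = 38272.2.
Divide by N: 38272.2 / 442 = 86.5887... → 86.59.

86.59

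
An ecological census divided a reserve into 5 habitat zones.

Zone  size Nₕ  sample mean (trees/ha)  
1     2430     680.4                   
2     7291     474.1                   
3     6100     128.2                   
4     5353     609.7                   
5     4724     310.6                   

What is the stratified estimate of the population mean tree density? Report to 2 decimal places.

410.19

N = 2430 + 7291 + 6100 + 5353 + 4724 = 25898.
Overall mean = Σ (Nₕ/N)·x̄ₕ — weight by population share, not a simple average.
Σ Nₕx̄ₕ = 2430·680.4 + 7291·474.1 + 6100·128.2 + 5353·609.7 + 4724·310.6 = 1653372 + 3456663.1 + 782020 + 3263724.1 + 1467274.4 = 10623053.6.
Divide by N: 10623053.6 / 25898 = 410.1882... → 410.19.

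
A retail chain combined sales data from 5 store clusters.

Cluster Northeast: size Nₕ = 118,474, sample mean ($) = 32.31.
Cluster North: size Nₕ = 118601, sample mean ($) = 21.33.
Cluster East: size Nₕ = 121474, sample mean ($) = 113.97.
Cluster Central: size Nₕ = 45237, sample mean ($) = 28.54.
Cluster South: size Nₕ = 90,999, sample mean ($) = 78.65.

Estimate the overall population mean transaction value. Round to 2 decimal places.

57.90

x̄_st = (Σ Nₕx̄ₕ) / (Σ Nₕ) = (118474·32.31 + 118601·21.33 + 121474·113.97 + 45237·28.54 + 90999·78.65) / 494785
= 28650181.38 / 494785 = 57.9043... → 57.90.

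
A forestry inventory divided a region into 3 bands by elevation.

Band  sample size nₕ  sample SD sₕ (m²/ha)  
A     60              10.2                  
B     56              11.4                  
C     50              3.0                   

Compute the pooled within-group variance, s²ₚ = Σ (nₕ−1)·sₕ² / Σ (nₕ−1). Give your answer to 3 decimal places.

84.216

Degrees of freedom: 59 + 55 + 49 = 163.
Σ(nₕ−1)sₕ² = 59·104.04 + 55·129.96 + 49·9 = 13727.16.
s²ₚ = 13727.16 / 163 = 84.21571... → 84.216.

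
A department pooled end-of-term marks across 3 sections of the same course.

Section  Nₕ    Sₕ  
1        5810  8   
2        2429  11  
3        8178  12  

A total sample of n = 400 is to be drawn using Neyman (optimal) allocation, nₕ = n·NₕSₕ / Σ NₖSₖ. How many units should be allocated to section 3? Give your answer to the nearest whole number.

Σ NₕSₕ = 5810·8 + 2429·11 + 8178·12 = 171335.
Share for 3: 98136/171335 = 0.57277.
n_3 = 400 × 0.57277 = 229.109... → 229.

229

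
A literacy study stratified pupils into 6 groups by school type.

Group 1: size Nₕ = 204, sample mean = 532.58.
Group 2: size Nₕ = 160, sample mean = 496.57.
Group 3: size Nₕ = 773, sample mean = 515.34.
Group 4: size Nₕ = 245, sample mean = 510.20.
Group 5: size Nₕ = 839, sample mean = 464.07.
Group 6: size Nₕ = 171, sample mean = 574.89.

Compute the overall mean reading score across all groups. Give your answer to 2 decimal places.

x̄_st = (Σ Nₕx̄ₕ) / (Σ Nₕ) = (204·532.58 + 160·496.57 + 773·515.34 + 245·510.20 + 839·464.07 + 171·574.89) / 2392
= 1199115.26 / 2392 = 501.3024... → 501.30.

501.30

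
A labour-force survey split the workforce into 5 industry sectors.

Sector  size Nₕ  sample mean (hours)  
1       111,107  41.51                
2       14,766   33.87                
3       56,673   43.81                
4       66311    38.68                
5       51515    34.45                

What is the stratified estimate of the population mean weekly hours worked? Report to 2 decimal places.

x̄_st = (Σ Nₕx̄ₕ) / (Σ Nₕ) = (111107·41.51 + 14766·33.87 + 56673·43.81 + 66311·38.68 + 51515·34.45) / 300372
= 11934621.35 / 300372 = 39.7328... → 39.73.

39.73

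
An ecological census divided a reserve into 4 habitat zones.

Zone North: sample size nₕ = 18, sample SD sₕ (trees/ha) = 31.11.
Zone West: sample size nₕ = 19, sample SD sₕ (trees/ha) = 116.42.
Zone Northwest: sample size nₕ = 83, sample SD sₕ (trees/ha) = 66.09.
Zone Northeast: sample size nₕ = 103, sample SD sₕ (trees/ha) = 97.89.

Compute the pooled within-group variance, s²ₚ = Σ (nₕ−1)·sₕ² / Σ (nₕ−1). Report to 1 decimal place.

Degrees of freedom: 17 + 18 + 82 + 102 = 219.
Σ(nₕ−1)sₕ² = 17·967.8321 + 18·13553.6164 + 82·4367.8881 + 102·9582.4521 = 1595995.1793.
s²ₚ = 1595995.1793 / 219 = 7287.649... → 7287.6.

7287.6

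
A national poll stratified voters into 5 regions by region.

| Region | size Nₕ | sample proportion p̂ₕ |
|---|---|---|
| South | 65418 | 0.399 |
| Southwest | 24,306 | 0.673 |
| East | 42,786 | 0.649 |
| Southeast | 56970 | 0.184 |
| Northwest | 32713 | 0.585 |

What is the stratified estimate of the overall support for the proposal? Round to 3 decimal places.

0.449

N = 65418 + 24306 + 42786 + 56970 + 32713 = 222193.
Overall proportion = Σ (Nₕ/N)·p̂ₕ.
Σ Nₕp̂ₕ = 26101.782 + 16357.938 + 27768.114 + 10482.48 + 19137.105 = 99847.419.
99847.419 / 222193 = 0.44937... → 0.449.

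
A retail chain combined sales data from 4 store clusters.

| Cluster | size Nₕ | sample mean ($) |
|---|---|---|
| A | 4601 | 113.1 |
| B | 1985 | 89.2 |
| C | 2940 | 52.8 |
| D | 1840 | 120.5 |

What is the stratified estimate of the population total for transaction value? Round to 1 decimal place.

Population total = Σ Nₕ·x̄ₕ (each stratum's size times its mean).
4601·113.1 + 1985·89.2 + 2940·52.8 + 1840·120.5 = 520373.1 + 177062 + 155232 + 221720 = 1074387.1.

1074387.1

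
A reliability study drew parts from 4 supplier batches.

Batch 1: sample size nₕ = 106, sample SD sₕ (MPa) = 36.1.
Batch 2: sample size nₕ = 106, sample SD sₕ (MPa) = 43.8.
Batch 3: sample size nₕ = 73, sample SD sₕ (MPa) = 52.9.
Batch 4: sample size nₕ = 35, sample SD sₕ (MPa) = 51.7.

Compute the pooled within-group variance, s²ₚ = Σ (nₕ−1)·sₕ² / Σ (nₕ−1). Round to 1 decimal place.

Degrees of freedom: 105 + 105 + 72 + 34 = 316.
Σ(nₕ−1)sₕ² = 105·1303.21 + 105·1918.44 + 72·2798.41 + 34·2672.89 = 630637.03.
s²ₚ = 630637.03 / 316 = 1995.687... → 1995.7.

1995.7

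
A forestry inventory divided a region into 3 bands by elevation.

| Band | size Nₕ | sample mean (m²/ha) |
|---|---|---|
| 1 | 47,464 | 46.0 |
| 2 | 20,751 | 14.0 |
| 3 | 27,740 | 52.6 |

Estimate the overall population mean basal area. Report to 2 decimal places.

40.99

N = 95955; weights Wₕ = Nₕ/N = (0.4946, 0.2163, 0.2891).
x̄_st = Σ Wₕ·x̄ₕ = 0.4946·46.0 + 0.2163·14.0 + 0.2891·52.6 ≈ 40.9878...
→ 40.99.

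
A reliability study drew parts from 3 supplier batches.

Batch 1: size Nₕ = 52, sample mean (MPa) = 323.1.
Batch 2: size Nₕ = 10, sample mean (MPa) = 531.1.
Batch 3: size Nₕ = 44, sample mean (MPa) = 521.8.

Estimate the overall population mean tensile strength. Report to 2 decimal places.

N = 106; weights Wₕ = Nₕ/N = (0.4906, 0.0943, 0.4151).
x̄_st = Σ Wₕ·x̄ₕ = 0.4906·323.1 + 0.0943·531.1 + 0.4151·521.8 ≈ 425.2019...
→ 425.20.

425.20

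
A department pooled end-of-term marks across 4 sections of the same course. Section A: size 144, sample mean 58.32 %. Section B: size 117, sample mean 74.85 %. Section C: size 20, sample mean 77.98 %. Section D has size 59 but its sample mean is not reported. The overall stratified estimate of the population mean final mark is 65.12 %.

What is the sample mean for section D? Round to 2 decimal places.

N = 144 + 117 + 20 + 59 = 340.
Overall total = μ·N = 65.12·340 = 22140.8.
Subtract the known strata: 144·58.32 + 117·74.85 + 20·77.98 = 18715.13.
Remaining total for section D: 22140.8 − 18715.13 = 3425.67.
Divide by its size: 3425.67 / 59 = 58.0622... → 58.06.

58.06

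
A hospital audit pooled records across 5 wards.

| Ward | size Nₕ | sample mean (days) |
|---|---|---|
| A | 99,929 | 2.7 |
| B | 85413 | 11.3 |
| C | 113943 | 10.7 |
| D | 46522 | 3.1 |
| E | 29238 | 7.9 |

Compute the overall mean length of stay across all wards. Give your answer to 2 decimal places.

N = 99929 + 85413 + 113943 + 46522 + 29238 = 375045.
Overall mean = Σ (Nₕ/N)·x̄ₕ — weight by population share, not a simple average.
Σ Nₕx̄ₕ = 99929·2.7 + 85413·11.3 + 113943·10.7 + 46522·3.1 + 29238·7.9 = 269808.3 + 965166.9 + 1219190.1 + 144218.2 + 230980.2 = 2829363.7.
Divide by N: 2829363.7 / 375045 = 7.5441... → 7.54.

7.54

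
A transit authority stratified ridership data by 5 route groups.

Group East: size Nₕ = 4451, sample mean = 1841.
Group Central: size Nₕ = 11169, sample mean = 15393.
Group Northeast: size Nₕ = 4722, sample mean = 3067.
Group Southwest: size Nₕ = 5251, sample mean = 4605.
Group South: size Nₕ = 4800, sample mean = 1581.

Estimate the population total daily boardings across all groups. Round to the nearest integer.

East: 4451·1841 = 8194291
Central: 11169·15393 = 171924417
Northeast: 4722·3067 = 14482374
Southwest: 5251·4605 = 24180855
South: 4800·1581 = 7588800
τ̂ = Σ Nₕx̄ₕ = 226370737.

226370737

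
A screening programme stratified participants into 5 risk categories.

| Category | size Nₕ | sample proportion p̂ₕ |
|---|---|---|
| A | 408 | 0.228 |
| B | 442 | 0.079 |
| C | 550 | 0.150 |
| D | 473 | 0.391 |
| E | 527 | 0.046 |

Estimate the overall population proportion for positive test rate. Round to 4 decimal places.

0.1748

Wₕ = Nₕ/N with N = 2400: 0.1700, 0.1842, 0.2292, 0.1971, 0.2196.
p̂_st = 0.1700·0.228 + 0.1842·0.079 + 0.2292·0.150 + 0.1971·0.391 + 0.2196·0.046 ≈ 0.174845... → 0.1748.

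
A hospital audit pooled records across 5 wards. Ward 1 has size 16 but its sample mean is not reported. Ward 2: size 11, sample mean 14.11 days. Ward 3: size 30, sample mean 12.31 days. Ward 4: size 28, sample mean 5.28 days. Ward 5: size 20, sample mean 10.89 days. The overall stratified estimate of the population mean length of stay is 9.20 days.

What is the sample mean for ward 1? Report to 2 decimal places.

4.74

N = 16 + 11 + 30 + 28 + 20 = 105.
Overall total = μ·N = 9.20·105 = 966.
Subtract the known strata: 11·14.11 + 30·12.31 + 28·5.28 + 20·10.89 = 890.15.
Remaining total for ward 1: 966 − 890.15 = 75.85.
Divide by its size: 75.85 / 16 = 4.7406... → 4.74.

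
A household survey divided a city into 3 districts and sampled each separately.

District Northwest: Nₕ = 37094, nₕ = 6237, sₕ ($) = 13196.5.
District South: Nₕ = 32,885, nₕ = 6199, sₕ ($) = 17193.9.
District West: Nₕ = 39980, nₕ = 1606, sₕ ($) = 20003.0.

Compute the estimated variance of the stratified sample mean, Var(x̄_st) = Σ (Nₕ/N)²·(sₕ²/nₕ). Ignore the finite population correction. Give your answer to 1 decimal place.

N = 109959; Wₕ = Nₕ/N.
district Northwest: (37094/109959)²·13196.5²/6237 = 3177.5146
district South: (32885/109959)²·17193.9²/6199 = 4265.4149
district West: (39980/109959)²·20003.0²/1606 = 32935.8401
Sum = 40378.7696 → 40378.8.

40378.8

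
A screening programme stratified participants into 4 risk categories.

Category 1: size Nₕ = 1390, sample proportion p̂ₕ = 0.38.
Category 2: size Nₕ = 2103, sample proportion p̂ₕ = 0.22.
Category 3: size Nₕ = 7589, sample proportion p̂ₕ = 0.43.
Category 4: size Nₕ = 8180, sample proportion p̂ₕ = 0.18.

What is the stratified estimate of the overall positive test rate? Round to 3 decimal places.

0.297

Wₕ = Nₕ/N with N = 19262: 0.0722, 0.1092, 0.3940, 0.4247.
p̂_st = 0.0722·0.38 + 0.1092·0.22 + 0.3940·0.43 + 0.4247·0.18 ≈ 0.29730... → 0.297.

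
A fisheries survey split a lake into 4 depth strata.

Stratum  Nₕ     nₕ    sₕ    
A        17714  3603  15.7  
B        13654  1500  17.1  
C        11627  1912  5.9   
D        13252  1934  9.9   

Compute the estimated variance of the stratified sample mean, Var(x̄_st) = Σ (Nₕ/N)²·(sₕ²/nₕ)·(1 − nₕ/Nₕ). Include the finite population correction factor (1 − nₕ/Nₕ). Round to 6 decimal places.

N = 56247; Wₕ = Nₕ/N.
stratum A: (17714/56247)²·15.7²/3603·(1 − 3603/17714) = 0.005405187
stratum B: (13654/56247)²·17.1²/1500·(1 − 1500/13654) = 0.010225425
stratum C: (11627/56247)²·5.9²/1912·(1 − 1912/11627) = 0.000650022
stratum D: (13252/56247)²·9.9²/1934·(1 − 1934/13252) = 0.002402516
Sum = 0.018683150 → 0.018683.

0.018683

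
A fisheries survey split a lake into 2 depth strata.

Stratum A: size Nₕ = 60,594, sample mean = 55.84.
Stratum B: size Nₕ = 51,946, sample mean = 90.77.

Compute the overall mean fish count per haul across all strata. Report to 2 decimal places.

N = 112540; weights Wₕ = Nₕ/N = (0.5384, 0.4616).
x̄_st = Σ Wₕ·x̄ₕ = 0.5384·55.84 + 0.4616·90.77 ≈ 71.9629...
→ 71.96.

71.96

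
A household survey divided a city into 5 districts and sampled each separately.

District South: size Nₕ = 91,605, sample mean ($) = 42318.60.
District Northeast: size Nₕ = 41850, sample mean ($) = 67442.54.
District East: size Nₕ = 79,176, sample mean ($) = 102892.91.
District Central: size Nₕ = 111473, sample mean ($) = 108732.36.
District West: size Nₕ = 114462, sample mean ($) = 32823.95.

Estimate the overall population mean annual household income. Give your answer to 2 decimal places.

70054.52

N = 91605 + 41850 + 79176 + 111473 + 114462 = 438566.
Overall mean = Σ (Nₕ/N)·x̄ₕ — weight by population share, not a simple average.
Σ Nₕx̄ₕ = 91605·42318.60 + 41850·67442.54 + 79176·102892.91 + 111473·108732.36 + 114462·32823.95 = 3876595353 + 2822470299 + 8146649042.16 + 12120722366.28 + 3757094964.9 = 30723532025.34.
Divide by N: 30723532025.34 / 438566 = 70054.5232... → 70054.52.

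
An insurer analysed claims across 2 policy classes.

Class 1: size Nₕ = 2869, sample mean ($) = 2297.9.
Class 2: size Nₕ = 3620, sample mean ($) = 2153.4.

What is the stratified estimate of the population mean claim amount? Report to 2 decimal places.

2217.29

x̄_st = (Σ Nₕx̄ₕ) / (Σ Nₕ) = (2869·2297.9 + 3620·2153.4) / 6489
= 14387983.1 / 6489 = 2217.2882... → 2217.29.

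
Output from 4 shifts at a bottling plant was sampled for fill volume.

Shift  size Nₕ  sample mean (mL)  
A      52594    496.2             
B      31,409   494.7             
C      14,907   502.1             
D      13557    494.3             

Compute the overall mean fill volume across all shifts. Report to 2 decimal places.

N = 52594 + 31409 + 14907 + 13557 = 112467.
Overall mean = Σ (Nₕ/N)·x̄ₕ — weight by population share, not a simple average.
Σ Nₕx̄ₕ = 52594·496.2 + 31409·494.7 + 14907·502.1 + 13557·494.3 = 26097142.8 + 15538032.3 + 7484804.7 + 6701225.1 = 55821204.9.
Divide by N: 55821204.9 / 112467 = 496.3341... → 496.33.

496.33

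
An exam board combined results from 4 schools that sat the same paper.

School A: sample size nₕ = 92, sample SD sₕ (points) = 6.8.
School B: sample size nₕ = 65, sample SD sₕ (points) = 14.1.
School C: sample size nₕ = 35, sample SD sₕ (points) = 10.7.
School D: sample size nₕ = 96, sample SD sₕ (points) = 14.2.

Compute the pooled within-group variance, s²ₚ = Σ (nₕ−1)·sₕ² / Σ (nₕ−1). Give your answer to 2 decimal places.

Degrees of freedom: 91 + 64 + 34 + 95 = 284.
Σ(nₕ−1)sₕ² = 91·46.24 + 64·198.81 + 34·114.49 + 95·201.64 = 39980.14.
s²ₚ = 39980.14 / 284 = 140.7751... → 140.78.

140.78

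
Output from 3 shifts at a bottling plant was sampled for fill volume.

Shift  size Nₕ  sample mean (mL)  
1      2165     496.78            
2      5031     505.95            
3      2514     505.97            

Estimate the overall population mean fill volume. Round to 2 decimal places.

N = 9710; weights Wₕ = Nₕ/N = (0.2230, 0.5181, 0.2589).
x̄_st = Σ Wₕ·x̄ₕ = 0.2230·496.78 + 0.5181·505.95 + 0.2589·505.97 ≈ 503.9106...
→ 503.91.

503.91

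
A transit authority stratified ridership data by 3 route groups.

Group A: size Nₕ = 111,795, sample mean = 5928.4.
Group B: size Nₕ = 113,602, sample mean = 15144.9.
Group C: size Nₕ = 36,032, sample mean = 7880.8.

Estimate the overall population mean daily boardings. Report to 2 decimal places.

10202.45

N = 111795 + 113602 + 36032 = 261429.
Overall mean = Σ (Nₕ/N)·x̄ₕ — weight by population share, not a simple average.
Σ Nₕx̄ₕ = 111795·5928.4 + 113602·15144.9 + 36032·7880.8 = 662765478 + 1720490929.8 + 283960985.6 = 2667217393.4.
Divide by N: 2667217393.4 / 261429 = 10202.4542... → 10202.45.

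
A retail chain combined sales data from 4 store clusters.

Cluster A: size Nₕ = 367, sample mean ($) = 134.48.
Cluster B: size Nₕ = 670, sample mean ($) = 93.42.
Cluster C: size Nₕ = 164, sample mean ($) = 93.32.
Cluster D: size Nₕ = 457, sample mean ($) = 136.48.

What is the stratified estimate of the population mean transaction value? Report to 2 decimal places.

x̄_st = (Σ Nₕx̄ₕ) / (Σ Nₕ) = (367·134.48 + 670·93.42 + 164·93.32 + 457·136.48) / 1658
= 189621.4 / 1658 = 114.3676... → 114.37.

114.37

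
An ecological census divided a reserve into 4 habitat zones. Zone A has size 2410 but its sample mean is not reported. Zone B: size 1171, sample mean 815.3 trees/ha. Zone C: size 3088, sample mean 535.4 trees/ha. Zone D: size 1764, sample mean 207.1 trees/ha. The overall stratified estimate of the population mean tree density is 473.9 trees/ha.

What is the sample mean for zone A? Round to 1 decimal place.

N = 2410 + 1171 + 3088 + 1764 = 8433.
Overall total = μ·N = 473.9·8433 = 3996398.7.
Subtract the known strata: 1171·815.3 + 3088·535.4 + 1764·207.1 = 2973355.9.
Remaining total for zone A: 3996398.7 − 2973355.9 = 1023042.8.
Divide by its size: 1023042.8 / 2410 = 424.499... → 424.5.

424.5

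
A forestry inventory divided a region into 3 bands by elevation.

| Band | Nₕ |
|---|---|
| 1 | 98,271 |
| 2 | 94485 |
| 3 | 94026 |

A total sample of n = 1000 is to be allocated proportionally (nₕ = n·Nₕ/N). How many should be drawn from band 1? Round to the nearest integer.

343

Share of band 1 = 98271/286782 = 0.34267.
Allocate 1000 × 0.34267 = 342.668... → 343.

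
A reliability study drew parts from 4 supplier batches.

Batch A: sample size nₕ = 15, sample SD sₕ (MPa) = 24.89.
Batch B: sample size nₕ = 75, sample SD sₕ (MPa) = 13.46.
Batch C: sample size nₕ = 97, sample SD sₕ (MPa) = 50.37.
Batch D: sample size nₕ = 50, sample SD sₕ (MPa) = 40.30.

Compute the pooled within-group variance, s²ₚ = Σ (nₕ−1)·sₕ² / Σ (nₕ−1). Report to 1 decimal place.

1481.7

A: (15−1)·24.89² = 14·619.5121 = 8673.1694
B: (75−1)·13.46² = 74·181.1716 = 13406.6984
C: (97−1)·50.37² = 96·2537.1369 = 243565.1424
D: (50−1)·40.30² = 49·1624.09 = 79580.41
Numerator = 345225.4202; denominator = Σ(nₕ−1) = 233.
s²ₚ = 345225.4202/233 = 1481.654... → 1481.7.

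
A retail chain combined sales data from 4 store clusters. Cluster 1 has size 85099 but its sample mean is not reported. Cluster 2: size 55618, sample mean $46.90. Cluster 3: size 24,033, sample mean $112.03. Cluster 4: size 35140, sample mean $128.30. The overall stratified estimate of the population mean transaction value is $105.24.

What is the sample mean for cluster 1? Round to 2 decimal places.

N = 85099 + 55618 + 24033 + 35140 = 199890.
Overall total = μ·N = 105.24·199890 = 21036423.6.
Subtract the known strata: 55618·46.90 + 24033·112.03 + 35140·128.30 = 9809363.19.
Remaining total for cluster 1: 21036423.6 − 9809363.19 = 11227060.41.
Divide by its size: 11227060.41 / 85099 = 131.9294... → 131.93.

131.93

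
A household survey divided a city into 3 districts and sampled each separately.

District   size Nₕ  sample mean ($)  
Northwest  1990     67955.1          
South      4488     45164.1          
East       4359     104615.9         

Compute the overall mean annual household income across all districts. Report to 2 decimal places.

x̄_st = (Σ Nₕx̄ₕ) / (Σ Nₕ) = (1990·67955.1 + 4488·45164.1 + 4359·104615.9) / 10837
= 793947837.9 / 10837 = 73262.6961... → 73262.70.

73262.70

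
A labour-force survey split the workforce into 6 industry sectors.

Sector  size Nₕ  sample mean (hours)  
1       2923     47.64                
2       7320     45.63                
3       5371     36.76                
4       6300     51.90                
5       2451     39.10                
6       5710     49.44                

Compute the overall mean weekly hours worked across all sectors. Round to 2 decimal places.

45.75

N = 2923 + 7320 + 5371 + 6300 + 2451 + 5710 = 30075.
Weight each subgroup mean by Nₕ/N and sum.
Σ Nₕx̄ₕ = 2923·47.64 + 7320·45.63 + 5371·36.76 + 6300·51.90 + 2451·39.10 + 5710·49.44 = 139251.72 + 334011.6 + 197437.96 + 326970 + 95834.1 + 282302.4 = 1375807.78.
Divide by N: 1375807.78 / 30075 = 45.7459... → 45.75.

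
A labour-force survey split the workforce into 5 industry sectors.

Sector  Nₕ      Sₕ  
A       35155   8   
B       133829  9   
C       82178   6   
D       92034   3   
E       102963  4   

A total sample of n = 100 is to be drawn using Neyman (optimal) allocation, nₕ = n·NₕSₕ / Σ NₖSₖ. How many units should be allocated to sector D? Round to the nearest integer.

10

A: NₕSₕ = 35155·8 = 281240
B: NₕSₕ = 133829·9 = 1204461
C: NₕSₕ = 82178·6 = 493068
D: NₕSₕ = 92034·3 = 276102
E: NₕSₕ = 102963·4 = 411852
Σ NₕSₕ = 2666723.
n_D = 100·276102/2666723 = 10.354... → 10.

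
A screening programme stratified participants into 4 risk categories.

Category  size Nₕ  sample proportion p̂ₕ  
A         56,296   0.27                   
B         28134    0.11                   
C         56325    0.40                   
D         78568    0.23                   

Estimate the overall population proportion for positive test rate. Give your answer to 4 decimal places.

0.2685

Wₕ = Nₕ/N with N = 219323: 0.2567, 0.1283, 0.2568, 0.3582.
p̂_st = 0.2567·0.27 + 0.1283·0.11 + 0.2568·0.40 + 0.3582·0.23 ≈ 0.268532... → 0.2685.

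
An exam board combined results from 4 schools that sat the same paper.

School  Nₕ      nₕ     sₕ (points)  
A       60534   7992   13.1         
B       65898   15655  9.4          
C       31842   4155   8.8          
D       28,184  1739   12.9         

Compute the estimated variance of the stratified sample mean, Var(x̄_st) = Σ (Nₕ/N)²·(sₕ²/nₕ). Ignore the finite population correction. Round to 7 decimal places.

N = 186458. Term for each stratum: Wₕ²sₕ²/nₕ.
Var(x̄_st) = 0.0022632046 + 0.0007049934 + 0.0005435418 + 0.0021863670 = 0.0056981068 → 0.0056981.

0.0056981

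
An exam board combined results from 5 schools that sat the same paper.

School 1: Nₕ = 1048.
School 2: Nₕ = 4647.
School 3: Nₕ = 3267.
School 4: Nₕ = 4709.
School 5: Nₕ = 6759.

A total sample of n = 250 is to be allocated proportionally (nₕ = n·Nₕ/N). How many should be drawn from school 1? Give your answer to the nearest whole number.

N = 1048 + 4647 + 3267 + 4709 + 6759 = 20430.
n_1 = 250·1048/20430 = 12.824... → 13.

13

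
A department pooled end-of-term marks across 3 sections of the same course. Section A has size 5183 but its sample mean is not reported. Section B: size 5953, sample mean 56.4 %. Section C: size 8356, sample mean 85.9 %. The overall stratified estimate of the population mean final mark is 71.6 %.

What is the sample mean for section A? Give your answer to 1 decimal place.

66.0

N = 5183 + 5953 + 8356 = 19492.
Overall total = μ·N = 71.6·19492 = 1395627.2.
Subtract the known strata: 5953·56.4 + 8356·85.9 = 1053529.6.
Remaining total for section A: 1395627.2 − 1053529.6 = 342097.6.
Divide by its size: 342097.6 / 5183 = 66.004... → 66.0.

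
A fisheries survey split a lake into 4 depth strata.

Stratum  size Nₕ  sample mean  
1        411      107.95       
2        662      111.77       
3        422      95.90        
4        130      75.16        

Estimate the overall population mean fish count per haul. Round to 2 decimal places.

x̄_st = (Σ Nₕx̄ₕ) / (Σ Nₕ) = (411·107.95 + 662·111.77 + 422·95.90 + 130·75.16) / 1625
= 168599.79 / 1625 = 103.7537... → 103.75.

103.75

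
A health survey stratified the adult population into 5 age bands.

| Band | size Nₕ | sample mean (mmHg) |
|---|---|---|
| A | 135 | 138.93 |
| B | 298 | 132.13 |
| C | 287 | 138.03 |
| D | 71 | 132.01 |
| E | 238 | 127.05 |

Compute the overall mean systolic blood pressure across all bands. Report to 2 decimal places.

N = 1029; weights Wₕ = Nₕ/N = (0.1312, 0.2896, 0.2789, 0.0690, 0.2313).
x̄_st = Σ Wₕ·x̄ₕ = 0.1312·138.93 + 0.2896·132.13 + 0.2789·138.03 + 0.0690·132.01 + 0.2313·127.05 ≈ 133.4845...
→ 133.48.

133.48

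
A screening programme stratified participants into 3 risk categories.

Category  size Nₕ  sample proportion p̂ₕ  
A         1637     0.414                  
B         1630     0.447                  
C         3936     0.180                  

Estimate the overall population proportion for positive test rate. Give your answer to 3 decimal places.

0.294

Wₕ = Nₕ/N with N = 7203: 0.2273, 0.2263, 0.5464.
p̂_st = 0.2273·0.414 + 0.2263·0.447 + 0.5464·0.180 ≈ 0.29360... → 0.294.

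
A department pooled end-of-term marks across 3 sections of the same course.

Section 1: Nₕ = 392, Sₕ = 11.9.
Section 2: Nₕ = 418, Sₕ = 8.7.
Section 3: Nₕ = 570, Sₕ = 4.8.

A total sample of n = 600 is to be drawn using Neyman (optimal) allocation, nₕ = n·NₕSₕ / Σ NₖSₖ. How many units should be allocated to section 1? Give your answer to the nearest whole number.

254

Σ NₕSₕ = 392·11.9 + 418·8.7 + 570·4.8 = 11037.4.
Share for 1: 4664.8/11037.4 = 0.42264.
n_1 = 600 × 0.42264 = 253.581... → 254.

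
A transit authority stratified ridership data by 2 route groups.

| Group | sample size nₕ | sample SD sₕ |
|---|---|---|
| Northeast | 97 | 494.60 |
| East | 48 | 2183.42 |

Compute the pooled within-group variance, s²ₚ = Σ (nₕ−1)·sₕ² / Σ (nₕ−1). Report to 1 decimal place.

Degrees of freedom: 96 + 47 = 143.
Σ(nₕ−1)sₕ² = 96·244629.16 + 47·4767322.8964 = 247548575.4908.
s²ₚ = 247548575.4908 / 143 = 1731108.920... → 1731108.9.

1731108.9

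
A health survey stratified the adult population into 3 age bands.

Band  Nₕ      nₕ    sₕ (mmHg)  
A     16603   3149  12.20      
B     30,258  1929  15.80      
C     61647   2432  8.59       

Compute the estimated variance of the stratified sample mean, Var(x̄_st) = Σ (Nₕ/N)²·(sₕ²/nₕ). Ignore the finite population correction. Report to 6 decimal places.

N = 108508; Wₕ = Nₕ/N.
band A: (16603/108508)²·12.20²/3149 = 0.001106615
band B: (30258/108508)²·15.80²/1929 = 0.010063264
band C: (61647/108508)²·8.59²/2432 = 0.009793166
Sum = 0.020963046 → 0.020963.

0.020963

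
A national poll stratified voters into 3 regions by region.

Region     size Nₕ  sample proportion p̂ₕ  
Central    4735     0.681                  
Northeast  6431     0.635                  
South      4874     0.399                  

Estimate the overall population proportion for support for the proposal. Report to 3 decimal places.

0.577

Wₕ = Nₕ/N with N = 16040: 0.2952, 0.4009, 0.3039.
p̂_st = 0.2952·0.681 + 0.4009·0.635 + 0.3039·0.399 ≈ 0.57687... → 0.577.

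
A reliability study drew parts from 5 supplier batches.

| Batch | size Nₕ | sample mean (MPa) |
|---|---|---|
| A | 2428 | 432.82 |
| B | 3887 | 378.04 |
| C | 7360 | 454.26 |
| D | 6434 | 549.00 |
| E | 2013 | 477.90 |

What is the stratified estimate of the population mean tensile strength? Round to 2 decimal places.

N = 2428 + 3887 + 7360 + 6434 + 2013 = 22122.
Weight each subgroup mean by Nₕ/N and sum.
Σ Nₕx̄ₕ = 2428·432.82 + 3887·378.04 + 7360·454.26 + 6434·549.00 + 2013·477.90 = 1050886.96 + 1469441.48 + 3343353.6 + 3532266 + 962012.7 = 10357960.74.
Divide by N: 10357960.74 / 22122 = 468.2199... → 468.22.

468.22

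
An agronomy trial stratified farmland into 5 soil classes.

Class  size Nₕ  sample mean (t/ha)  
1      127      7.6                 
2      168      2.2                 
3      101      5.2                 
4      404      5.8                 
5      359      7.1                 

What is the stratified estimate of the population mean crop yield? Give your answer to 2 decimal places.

5.83

N = 127 + 168 + 101 + 404 + 359 = 1159.
The stratified mean weights each stratum mean by its population share Nₕ/N.
Σ Nₕx̄ₕ = 127·7.6 + 168·2.2 + 101·5.2 + 404·5.8 + 359·7.1 = 965.2 + 369.6 + 525.2 + 2343.2 + 2548.9 = 6752.1.
Divide by N: 6752.1 / 1159 = 5.8258... → 5.83.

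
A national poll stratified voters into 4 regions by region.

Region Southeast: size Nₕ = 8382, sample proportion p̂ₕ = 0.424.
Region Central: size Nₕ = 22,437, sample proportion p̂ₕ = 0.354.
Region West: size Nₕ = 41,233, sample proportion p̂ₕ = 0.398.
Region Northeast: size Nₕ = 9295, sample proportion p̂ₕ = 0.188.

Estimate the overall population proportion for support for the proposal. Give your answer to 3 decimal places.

0.365

N = 8382 + 22437 + 41233 + 9295 = 81347.
Overall proportion = Σ (Nₕ/N)·p̂ₕ.
Σ Nₕp̂ₕ = 3553.968 + 7942.698 + 16410.734 + 1747.46 = 29654.86.
29654.86 / 81347 = 0.36455... → 0.365.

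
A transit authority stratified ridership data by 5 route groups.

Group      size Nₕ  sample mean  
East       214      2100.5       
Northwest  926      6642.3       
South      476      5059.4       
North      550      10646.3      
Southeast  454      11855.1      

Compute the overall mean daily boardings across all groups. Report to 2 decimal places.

7727.57

x̄_st = (Σ Nₕx̄ₕ) / (Σ Nₕ) = (214·2100.5 + 926·6642.3 + 476·5059.4 + 550·10646.3 + 454·11855.1) / 2620
= 20246231.6 / 2620 = 7727.5693... → 7727.57.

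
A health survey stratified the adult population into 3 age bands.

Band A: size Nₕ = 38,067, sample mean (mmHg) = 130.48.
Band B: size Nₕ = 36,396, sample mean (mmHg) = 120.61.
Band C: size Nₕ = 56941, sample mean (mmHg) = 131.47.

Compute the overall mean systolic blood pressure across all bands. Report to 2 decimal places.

N = 38067 + 36396 + 56941 = 131404.
Weight each subgroup mean by Nₕ/N and sum.
Σ Nₕx̄ₕ = 38067·130.48 + 36396·120.61 + 56941·131.47 = 4966982.16 + 4389721.56 + 7486033.27 = 16842736.99.
Divide by N: 16842736.99 / 131404 = 128.1752... → 128.18.

128.18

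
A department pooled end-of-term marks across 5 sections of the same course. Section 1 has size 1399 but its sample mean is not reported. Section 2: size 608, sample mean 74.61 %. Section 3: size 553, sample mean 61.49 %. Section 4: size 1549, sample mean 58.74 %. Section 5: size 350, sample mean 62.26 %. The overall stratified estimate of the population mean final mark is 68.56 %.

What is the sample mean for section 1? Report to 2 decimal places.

N = 1399 + 608 + 553 + 1549 + 350 = 4459.
Overall total = μ·N = 68.56·4459 = 305709.04.
Subtract the known strata: 608·74.61 + 553·61.49 + 1549·58.74 + 350·62.26 = 192146.11.
Remaining total for section 1: 305709.04 − 192146.11 = 113562.93.
Divide by its size: 113562.93 / 1399 = 81.1744... → 81.17.

81.17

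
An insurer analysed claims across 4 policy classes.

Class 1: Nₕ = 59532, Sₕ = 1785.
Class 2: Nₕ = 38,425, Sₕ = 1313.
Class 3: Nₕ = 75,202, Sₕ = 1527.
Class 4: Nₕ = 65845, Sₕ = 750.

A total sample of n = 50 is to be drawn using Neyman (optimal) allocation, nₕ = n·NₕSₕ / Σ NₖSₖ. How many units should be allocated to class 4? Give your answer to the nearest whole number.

1: NₕSₕ = 59532·1785 = 106264620
2: NₕSₕ = 38425·1313 = 50452025
3: NₕSₕ = 75202·1527 = 114833454
4: NₕSₕ = 65845·750 = 49383750
Σ NₕSₕ = 320933849.
n_4 = 50·49383750/320933849 = 7.694... → 8.

8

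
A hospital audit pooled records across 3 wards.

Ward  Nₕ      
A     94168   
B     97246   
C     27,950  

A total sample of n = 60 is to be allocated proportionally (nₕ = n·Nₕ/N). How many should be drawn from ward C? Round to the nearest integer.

N = 94168 + 97246 + 27950 = 219364.
n_C = 60·27950/219364 = 7.645... → 8.

8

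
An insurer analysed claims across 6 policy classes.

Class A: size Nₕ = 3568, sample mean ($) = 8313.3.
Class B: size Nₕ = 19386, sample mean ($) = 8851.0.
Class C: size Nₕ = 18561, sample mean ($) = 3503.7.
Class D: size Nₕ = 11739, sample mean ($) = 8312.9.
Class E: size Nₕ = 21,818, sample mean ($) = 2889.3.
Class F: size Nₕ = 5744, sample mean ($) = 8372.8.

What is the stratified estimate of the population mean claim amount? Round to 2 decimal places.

5877.51

N = 80816; weights Wₕ = Nₕ/N = (0.0441, 0.2399, 0.2297, 0.1453, 0.2700, 0.0711).
x̄_st = Σ Wₕ·x̄ₕ = 0.0441·8313.3 + 0.2399·8851.0 + 0.2297·3503.7 + 0.1453·8312.9 + 0.2700·2889.3 + 0.0711·8372.8 ≈ 5877.5089...
→ 5877.51.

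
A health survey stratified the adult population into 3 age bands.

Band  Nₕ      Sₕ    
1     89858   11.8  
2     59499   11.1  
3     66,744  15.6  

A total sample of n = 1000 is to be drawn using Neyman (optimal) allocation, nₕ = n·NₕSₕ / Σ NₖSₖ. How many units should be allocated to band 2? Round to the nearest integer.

1: NₕSₕ = 89858·11.8 = 1060324.4
2: NₕSₕ = 59499·11.1 = 660438.9
3: NₕSₕ = 66744·15.6 = 1041206.4
Σ NₕSₕ = 2761969.7.
n_2 = 1000·660438.9/2761969.7 = 239.119... → 239.

239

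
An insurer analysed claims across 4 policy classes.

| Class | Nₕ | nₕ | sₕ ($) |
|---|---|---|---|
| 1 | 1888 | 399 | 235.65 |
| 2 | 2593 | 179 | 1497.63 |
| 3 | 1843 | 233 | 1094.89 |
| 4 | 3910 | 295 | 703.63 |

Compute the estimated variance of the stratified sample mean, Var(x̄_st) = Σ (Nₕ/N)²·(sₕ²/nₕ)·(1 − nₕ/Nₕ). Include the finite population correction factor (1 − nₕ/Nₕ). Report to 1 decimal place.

1124.9

N = 10234. Term for each stratum: Wₕ²sₕ²/nₕ·(1−nₕ/Nₕ).
Var(x̄_st) = 3.7357 + 748.8675 + 145.7624 + 226.4962 = 1124.8617 → 1124.9.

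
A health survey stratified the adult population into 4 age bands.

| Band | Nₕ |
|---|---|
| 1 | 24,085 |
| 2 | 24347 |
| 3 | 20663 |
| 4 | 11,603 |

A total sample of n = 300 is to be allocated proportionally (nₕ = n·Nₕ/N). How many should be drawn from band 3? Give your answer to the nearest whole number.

77

Share of band 3 = 20663/80698 = 0.25605.
Allocate 300 × 0.25605 = 76.816... → 77.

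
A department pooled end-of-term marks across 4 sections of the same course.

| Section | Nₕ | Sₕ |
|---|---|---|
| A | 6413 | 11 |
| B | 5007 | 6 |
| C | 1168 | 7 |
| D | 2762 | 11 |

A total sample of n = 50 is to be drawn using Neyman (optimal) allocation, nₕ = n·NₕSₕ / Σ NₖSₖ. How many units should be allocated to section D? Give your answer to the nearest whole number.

11

Σ NₕSₕ = 6413·11 + 5007·6 + 1168·7 + 2762·11 = 139143.
Share for D: 30382/139143 = 0.21835.
n_D = 50 × 0.21835 = 10.918... → 11.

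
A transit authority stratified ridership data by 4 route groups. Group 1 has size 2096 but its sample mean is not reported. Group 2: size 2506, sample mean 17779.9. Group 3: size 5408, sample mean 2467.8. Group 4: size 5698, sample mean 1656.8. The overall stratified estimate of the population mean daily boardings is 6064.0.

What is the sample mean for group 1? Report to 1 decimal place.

N = 2096 + 2506 + 5408 + 5698 = 15708.
Overall total = μ·N = 6064.0·15708 = 95253312.
Subtract the known strata: 2506·17779.9 + 5408·2467.8 + 5698·1656.8 = 67342738.2.
Remaining total for group 1: 95253312 − 67342738.2 = 27910573.8.
Divide by its size: 27910573.8 / 2096 = 13316.113... → 13316.1.

13316.1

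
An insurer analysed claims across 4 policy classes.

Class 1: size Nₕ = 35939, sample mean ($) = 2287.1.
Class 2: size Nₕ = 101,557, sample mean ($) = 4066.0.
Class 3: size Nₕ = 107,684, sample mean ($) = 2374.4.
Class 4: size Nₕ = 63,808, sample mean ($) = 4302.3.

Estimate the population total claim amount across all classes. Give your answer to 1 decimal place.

1: 35939·2287.1 = 82196086.9
2: 101557·4066.0 = 412930762
3: 107684·2374.4 = 255684889.6
4: 63808·4302.3 = 274521158.4
τ̂ = Σ Nₕx̄ₕ = 1025332896.9.

1025332896.9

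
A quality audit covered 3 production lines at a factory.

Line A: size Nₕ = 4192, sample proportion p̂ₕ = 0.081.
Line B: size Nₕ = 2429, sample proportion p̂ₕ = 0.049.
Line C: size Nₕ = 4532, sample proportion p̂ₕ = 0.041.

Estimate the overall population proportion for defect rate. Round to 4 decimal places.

N = 4192 + 2429 + 4532 = 11153.
Overall proportion = Σ (Nₕ/N)·p̂ₕ.
Σ Nₕp̂ₕ = 339.552 + 119.021 + 185.812 = 644.385.
644.385 / 11153 = 0.057777... → 0.0578.

0.0578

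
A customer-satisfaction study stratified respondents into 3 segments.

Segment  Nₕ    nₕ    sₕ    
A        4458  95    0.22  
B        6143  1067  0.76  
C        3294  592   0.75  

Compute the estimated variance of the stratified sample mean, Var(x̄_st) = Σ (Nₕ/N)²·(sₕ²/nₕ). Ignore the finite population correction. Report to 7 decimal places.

N = 13895. Term for each stratum: Wₕ²sₕ²/nₕ.
Var(x̄_st) = 0.0000524427 + 0.0001058051 + 0.0000533987 = 0.0002116465 → 0.0002116.

0.0002116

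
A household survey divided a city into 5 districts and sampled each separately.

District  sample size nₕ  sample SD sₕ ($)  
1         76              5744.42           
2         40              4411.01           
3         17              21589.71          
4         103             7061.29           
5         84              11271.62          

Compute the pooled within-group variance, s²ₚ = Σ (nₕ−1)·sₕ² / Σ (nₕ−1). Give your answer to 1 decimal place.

83563671.8

Degrees of freedom: 75 + 39 + 16 + 102 + 83 = 315.
Σ(nₕ−1)sₕ² = 75·32998361.1364 + 39·19457009.2201 + 16·466115577.8841 + 102·49861816.4641 + 83·127049417.4244 = 26322556616.5229.
s²ₚ = 26322556616.5229 / 315 = 83563671.798... → 83563671.8.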